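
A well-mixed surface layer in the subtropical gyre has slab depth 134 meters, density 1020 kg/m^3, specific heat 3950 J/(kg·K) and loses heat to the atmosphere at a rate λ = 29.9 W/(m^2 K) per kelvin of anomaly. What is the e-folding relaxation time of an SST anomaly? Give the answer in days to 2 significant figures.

Areal heat capacity C = ρ c_p D = 1020 × 3950 × 134 = 5.40×10^8 J m⁻² K⁻¹.
Relaxation time τ = C / λ = 5.40×10^8 / 29.9 = 1.81×10^7 s.
In days: 1.81×10^7 s / (86400 s/day) = 209 days.

210 days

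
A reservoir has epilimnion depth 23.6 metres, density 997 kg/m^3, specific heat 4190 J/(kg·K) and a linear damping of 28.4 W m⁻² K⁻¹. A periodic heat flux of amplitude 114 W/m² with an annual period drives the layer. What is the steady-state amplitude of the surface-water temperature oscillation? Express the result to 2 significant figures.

3.3 K

Areal heat capacity C = ρ c_p D = 997 × 4190 × 23.6 = 9.86×10^7 J/(m^2 K).
Angular frequency ω = 2π / T = 2π / 3.15×10^7 s = 1.99×10^-7 s⁻¹.
√((Cω)² + λ²) = √((19.6)² + 28.4²) = 34.5 W/(m²·K).
Amplitude A = F₀ / √((Cω)²+λ²) = 114 / 34.5 = 3.30 K.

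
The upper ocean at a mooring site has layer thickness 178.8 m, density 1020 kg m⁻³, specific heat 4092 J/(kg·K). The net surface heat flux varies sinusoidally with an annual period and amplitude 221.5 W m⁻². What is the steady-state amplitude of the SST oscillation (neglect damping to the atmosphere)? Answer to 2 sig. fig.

1.5 K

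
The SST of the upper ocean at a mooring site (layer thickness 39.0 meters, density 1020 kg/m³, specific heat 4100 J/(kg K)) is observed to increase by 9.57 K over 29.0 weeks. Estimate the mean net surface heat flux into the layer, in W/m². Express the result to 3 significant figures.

Areal heat capacity C = ρ c_p D = 1020 × 4100 × 39.0 = 1.63×10^8 J/(m²·K).
Required heat per unit area: Q = C ΔT = 1.63×10^8 × 9.57 = 1.56×10^9 J/m².
Flux F = Q / Δt = 1.56×10^9 / 1.75×10^7 s = 89.0 W/m².

89.0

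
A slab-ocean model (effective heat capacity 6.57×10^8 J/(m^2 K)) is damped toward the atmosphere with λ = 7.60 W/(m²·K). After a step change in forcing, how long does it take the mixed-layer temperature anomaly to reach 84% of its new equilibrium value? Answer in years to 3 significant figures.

5.02 years

Areal heat capacity C = 6.57×10^8 J/(m^2 K) (given).
τ = C / λ = 6.57×10^8 / 7.60 = 8.64×10^7 s.
Fraction reached: 1 − e^(−t/τ) = 0.84 ⇒ t = −τ ln(1 − 0.84) = τ × 1.83.
t = 1.58×10^8 s = 5.02 years.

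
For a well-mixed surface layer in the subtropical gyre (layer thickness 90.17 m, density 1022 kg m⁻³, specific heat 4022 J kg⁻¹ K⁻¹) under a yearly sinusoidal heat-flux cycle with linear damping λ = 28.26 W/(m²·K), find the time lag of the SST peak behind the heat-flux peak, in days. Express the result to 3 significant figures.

70.0 days

Areal heat capacity C = ρ c_p D = 1022 × 4022 × 90.17 = 3.71×10^8 J/(m^2 K).
ω = 2π / 3.15×10^7 s = 1.99×10^-7 s⁻¹.
Phase lag φ = arctan(Cω/λ) = arctan(73.8/28.26) = 1.21 rad.
Time lag = φ / ω = 1.21 / 1.99×10^-7 = 6.05×10^6 s = 70.0 days.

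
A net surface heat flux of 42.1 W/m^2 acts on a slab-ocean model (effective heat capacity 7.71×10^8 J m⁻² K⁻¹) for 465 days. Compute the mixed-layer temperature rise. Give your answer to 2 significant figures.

Areal heat capacity C = 7.71×10^8 J m⁻² K⁻¹ (given).
Net heat input Q = F Δt = 42.1 × (465 days × 86400 s/day) = 1.69×10^9 J/m².
ΔT = Q / C = 1.69×10^9 / 7.71×10^8 = 2.19 K.

2.2 K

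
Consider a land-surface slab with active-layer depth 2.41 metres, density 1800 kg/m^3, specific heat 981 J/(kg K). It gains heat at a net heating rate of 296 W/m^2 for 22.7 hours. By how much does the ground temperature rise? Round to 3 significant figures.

Areal heat capacity C = ρ c_p D = 1800 × 981 × 2.41 = 4.26×10^6 J m⁻² K⁻¹.
Net heat input Q = F Δt = 296 × (22.7 hours × 3600 s/hour) = 2.42×10^7 J/m².
ΔT = Q / C = 2.42×10^7 / 4.26×10^6 = 5.68 K.

5.68 K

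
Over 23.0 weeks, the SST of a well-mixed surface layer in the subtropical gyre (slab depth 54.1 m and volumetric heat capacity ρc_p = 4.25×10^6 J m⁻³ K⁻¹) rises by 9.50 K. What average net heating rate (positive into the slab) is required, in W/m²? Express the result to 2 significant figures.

Areal heat capacity C = ρc_p × D = 4.25×10^6 × 54.1 = 2.30×10^8 J/(m²·K).
Required heat per unit area: Q = C ΔT = 2.30×10^8 × 9.50 = 2.18×10^9 J/m².
Flux F = Q / Δt = 2.18×10^9 / 1.39×10^7 s = 157 W/m².

160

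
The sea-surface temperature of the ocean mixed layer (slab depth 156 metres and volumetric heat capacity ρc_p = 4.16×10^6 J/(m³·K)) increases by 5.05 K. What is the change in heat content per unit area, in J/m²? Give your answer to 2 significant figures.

Areal heat capacity C = ρc_p × D = 4.16×10^6 × 156 = 6.49×10^8 J/(m^2 K).
ΔQ = C ΔT = 6.49×10^8 × 5.05 = 3.28×10^9 J/m².

3.3×10^9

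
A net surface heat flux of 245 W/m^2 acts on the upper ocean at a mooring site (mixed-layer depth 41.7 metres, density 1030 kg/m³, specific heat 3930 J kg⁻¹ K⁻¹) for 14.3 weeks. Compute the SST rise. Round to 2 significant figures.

13 K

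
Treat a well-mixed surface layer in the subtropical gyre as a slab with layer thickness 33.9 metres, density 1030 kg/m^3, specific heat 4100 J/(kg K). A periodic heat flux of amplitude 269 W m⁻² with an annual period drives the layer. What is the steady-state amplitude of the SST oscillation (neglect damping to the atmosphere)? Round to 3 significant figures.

9.43 K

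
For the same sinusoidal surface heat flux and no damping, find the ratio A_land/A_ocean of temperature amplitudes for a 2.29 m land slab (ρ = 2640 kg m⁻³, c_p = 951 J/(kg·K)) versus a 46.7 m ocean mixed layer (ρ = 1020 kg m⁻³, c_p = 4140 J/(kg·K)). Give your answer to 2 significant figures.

34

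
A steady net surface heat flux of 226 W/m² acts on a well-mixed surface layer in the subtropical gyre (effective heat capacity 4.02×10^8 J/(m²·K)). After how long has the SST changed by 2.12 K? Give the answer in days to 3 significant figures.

Areal heat capacity C = 4.02×10^8 J/(m²·K) (given).
Time required: Δt = C ΔT / F = 4.02×10^8 × 2.12 / 226 = 3.77×10^6 s.
In days: 3.77×10^6 s / (86400 s/day) = 43.6 days.

43.6 days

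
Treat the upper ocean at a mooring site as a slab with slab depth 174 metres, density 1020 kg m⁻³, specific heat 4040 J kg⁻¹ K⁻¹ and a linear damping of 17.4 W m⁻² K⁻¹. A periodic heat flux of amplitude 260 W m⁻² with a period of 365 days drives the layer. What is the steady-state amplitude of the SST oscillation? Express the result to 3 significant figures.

1.81 K

Areal heat capacity C = ρ c_p D = 1020 × 4040 × 174 = 7.17×10^8 J m⁻² K⁻¹.
Angular frequency ω = 2π / T = 2π / 3.15×10^7 s = 1.99×10^-7 s⁻¹.
√((Cω)² + λ²) = √((143)² + 17.4²) = 144 W/(m²·K).
Amplitude A = F₀ / √((Cω)²+λ²) = 260 / 144 = 1.81 K.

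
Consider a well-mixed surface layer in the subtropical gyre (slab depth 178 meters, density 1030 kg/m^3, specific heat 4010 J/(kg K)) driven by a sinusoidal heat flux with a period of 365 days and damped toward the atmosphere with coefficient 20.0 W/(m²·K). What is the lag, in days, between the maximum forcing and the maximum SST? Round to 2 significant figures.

83 days

Areal heat capacity C = ρ c_p D = 1030 × 4010 × 178 = 7.35×10^8 J/(m^2 K).
ω = 2π / 3.15×10^7 s = 1.99×10^-7 s⁻¹.
Phase lag φ = arctan(Cω/λ) = arctan(146/20.0) = 1.44 rad.
Time lag = φ / ω = 1.44 / 1.99×10^-7 = 7.20×10^6 s = 83.4 days.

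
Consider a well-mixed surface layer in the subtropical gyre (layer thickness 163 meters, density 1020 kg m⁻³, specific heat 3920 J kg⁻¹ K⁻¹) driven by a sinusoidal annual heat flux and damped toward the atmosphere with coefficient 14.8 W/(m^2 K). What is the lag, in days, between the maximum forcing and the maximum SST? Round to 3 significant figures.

Areal heat capacity C = ρ c_p D = 1020 × 3920 × 163 = 6.52×10^8 J m⁻² K⁻¹.
ω = 2π / 3.15×10^7 s = 1.99×10^-7 s⁻¹.
Phase lag φ = arctan(Cω/λ) = arctan(130/14.8) = 1.46 rad.
Time lag = φ / ω = 1.46 / 1.99×10^-7 = 7.31×10^6 s = 84.7 days.

84.7 days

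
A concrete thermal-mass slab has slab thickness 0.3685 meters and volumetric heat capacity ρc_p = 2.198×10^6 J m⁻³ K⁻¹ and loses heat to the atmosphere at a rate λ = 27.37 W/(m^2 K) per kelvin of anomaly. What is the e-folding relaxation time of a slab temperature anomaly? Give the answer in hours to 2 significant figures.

8.2 hours

Areal heat capacity C = ρc_p × D = 2.198×10^6 × 0.3685 = 8.10×10^5 J/(m^2 K).
Relaxation time τ = C / λ = 8.10×10^5 / 27.37 = 29600 s.
In hours: 29600 s / (3600 s/hour) = 8.22 hours.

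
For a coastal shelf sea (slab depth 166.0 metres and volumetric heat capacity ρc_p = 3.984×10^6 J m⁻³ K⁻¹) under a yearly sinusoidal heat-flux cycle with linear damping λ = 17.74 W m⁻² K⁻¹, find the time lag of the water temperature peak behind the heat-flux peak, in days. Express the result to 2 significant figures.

83 days

Areal heat capacity C = ρc_p × D = 3.984×10^6 × 166.0 = 6.61×10^8 J/(m^2 K).
ω = 2π / 3.15×10^7 s = 1.99×10^-7 s⁻¹.
Phase lag φ = arctan(Cω/λ) = arctan(132/17.74) = 1.44 rad.
Time lag = φ / ω = 1.44 / 1.99×10^-7 = 7.21×10^6 s = 83.5 days.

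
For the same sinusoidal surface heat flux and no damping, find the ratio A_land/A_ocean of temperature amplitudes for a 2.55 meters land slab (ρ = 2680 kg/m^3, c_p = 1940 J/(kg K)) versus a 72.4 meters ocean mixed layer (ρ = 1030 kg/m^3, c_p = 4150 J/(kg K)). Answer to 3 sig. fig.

23.3

C_ocean = 1030 × 4150 × 72.4 = 3.09×10^8 J/(m²·K).
C_land = 2680 × 1940 × 2.55 = 1.33×10^7 J/(m²·K).
Undamped amplitude ∝ 1/C, so A_land/A_ocean = C_ocean/C_land = 23.3.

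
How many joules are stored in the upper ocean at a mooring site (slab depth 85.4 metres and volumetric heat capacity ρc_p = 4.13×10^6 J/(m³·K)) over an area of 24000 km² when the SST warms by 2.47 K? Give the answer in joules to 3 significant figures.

2.09×10^19 J

Areal heat capacity C = ρc_p × D = 4.13×10^6 × 85.4 = 3.53×10^8 J/(m²·K).
Heat per unit area: q = C ΔT = 3.53×10^8 × 2.47 = 8.71×10^8 J/m².
Total heat: Q = q × A = 8.71×10^8 × (24000 × 10⁶ m²) = 2.09×10^19 J.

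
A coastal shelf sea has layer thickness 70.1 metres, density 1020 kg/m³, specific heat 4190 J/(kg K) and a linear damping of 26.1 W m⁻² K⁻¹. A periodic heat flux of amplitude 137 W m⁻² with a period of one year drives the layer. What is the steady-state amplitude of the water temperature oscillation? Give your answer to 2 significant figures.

Areal heat capacity C = ρ c_p D = 1020 × 4190 × 70.1 = 3.00×10^8 J m⁻² K⁻¹.
Angular frequency ω = 2π / T = 2π / 3.15×10^7 s = 1.99×10^-7 s⁻¹.
√((Cω)² + λ²) = √((59.7)² + 26.1²) = 65.1 W/(m²·K).
Amplitude A = F₀ / √((Cω)²+λ²) = 137 / 65.1 = 2.10 K.

2.1 K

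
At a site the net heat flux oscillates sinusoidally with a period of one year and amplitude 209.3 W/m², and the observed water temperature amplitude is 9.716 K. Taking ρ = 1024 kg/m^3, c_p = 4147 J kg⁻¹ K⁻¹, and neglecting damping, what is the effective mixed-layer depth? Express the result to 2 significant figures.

25 m

ω = 2π / 3.15×10^7 s = 1.99×10^-7 s⁻¹.
Required C = F₀ / (A ω) = 209.3 / (9.716 × 1.99×10^-7) = 1.08×10^8 J/(m²·K).
D = C / (ρ c_p) = 1.08×10^8 / (1024 × 4147) = 25.5 m.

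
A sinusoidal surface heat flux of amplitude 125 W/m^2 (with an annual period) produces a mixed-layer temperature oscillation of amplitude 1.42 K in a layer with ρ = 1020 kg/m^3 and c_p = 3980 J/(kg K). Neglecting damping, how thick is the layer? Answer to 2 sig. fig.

110 m

ω = 2π / 3.15×10^7 s = 1.99×10^-7 s⁻¹.
Required C = F₀ / (A ω) = 125 / (1.42 × 1.99×10^-7) = 4.42×10^8 J/(m²·K).
D = C / (ρ c_p) = 4.42×10^8 / (1020 × 3980) = 109 m.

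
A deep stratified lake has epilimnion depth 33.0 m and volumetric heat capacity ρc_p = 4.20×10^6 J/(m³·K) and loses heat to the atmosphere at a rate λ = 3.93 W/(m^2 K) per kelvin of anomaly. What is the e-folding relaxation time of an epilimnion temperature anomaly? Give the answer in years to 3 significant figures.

1.12 years

Areal heat capacity C = ρc_p × D = 4.20×10^6 × 33.0 = 1.39×10^8 J m⁻² K⁻¹.
Relaxation time τ = C / λ = 1.39×10^8 / 3.93 = 3.53×10^7 s.
In years: 3.53×10^7 s / (3.156×10^7 s/year) = 1.12 years.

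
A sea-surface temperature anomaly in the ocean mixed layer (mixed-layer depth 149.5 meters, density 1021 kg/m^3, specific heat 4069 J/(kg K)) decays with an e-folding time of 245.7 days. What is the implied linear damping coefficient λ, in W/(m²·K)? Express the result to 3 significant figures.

29.3

Areal heat capacity C = ρ c_p D = 1021 × 4069 × 149.5 = 6.21×10^8 J/(m²·K).
τ = 245.7 days = 2.12×10^7 s.
λ = C / τ = 6.21×10^8 / 2.12×10^7 = 29.3 W/(m²·K).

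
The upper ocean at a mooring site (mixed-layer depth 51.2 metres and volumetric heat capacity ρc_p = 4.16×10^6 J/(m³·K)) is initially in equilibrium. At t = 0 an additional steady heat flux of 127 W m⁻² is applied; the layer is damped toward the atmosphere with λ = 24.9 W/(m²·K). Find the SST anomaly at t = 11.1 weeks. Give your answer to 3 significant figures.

2.77 K

Areal heat capacity C = ρc_p × D = 4.16×10^6 × 51.2 = 2.13×10^8 J/(m²·K).
τ = C / λ = 2.13×10^8 / 24.9 = 8.55×10^6 s.
Equilibrium anomaly ΔT_eq = F / λ = 127 / 24.9 = 5.10 K.
t = 11.1 weeks = 6.71×10^6 s, so t/τ = 0.785.
ΔT(t) = ΔT_eq (1 − e^(−t/τ)) = 5.10 × (1 − e^−0.785) = 2.77 K.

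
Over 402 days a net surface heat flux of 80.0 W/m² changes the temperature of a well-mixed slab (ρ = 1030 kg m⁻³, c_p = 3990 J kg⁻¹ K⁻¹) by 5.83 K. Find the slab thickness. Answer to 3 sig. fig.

116 m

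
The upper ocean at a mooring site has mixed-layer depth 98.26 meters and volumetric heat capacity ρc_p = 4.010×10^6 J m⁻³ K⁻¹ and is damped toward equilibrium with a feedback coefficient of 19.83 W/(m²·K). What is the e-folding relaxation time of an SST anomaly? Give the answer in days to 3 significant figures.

230 days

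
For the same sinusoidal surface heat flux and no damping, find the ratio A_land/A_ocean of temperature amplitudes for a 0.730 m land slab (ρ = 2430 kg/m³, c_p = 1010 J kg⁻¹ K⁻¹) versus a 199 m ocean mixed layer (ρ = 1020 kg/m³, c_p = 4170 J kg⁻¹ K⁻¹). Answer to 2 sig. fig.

C_ocean = 1020 × 4170 × 199 = 8.46×10^8 J/(m²·K).
C_land = 2430 × 1010 × 0.730 = 1.79×10^6 J/(m²·K).
Undamped amplitude ∝ 1/C, so A_land/A_ocean = C_ocean/C_land = 472.

470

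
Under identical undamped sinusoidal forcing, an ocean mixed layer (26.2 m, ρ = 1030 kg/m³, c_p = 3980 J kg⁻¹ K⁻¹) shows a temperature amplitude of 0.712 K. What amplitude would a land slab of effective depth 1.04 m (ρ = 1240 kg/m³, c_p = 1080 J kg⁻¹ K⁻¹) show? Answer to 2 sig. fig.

C_ocean = 1.07×10^8 J/(m²·K); C_land = 1.39×10^6 J/(m²·K).
A ∝ 1/C ⇒ A_land = A_ocean × C_ocean/C_land = 0.712 × 77.1 = 54.9 K.

55 K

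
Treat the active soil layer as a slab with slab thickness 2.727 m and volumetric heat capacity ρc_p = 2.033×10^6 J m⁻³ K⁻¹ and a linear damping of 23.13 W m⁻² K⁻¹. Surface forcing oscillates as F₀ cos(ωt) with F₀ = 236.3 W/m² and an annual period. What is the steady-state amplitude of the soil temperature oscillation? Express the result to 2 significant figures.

10 K

Areal heat capacity C = ρc_p × D = 2.033×10^6 × 2.727 = 5.54×10^6 J m⁻² K⁻¹.
Angular frequency ω = 2π / T = 2π / 3.15×10^7 s = 1.99×10^-7 s⁻¹.
√((Cω)² + λ²) = √((1.10)² + 23.13²) = 23.2 W/(m²·K).
Amplitude A = F₀ / √((Cω)²+λ²) = 236.3 / 23.2 = 10.2 K.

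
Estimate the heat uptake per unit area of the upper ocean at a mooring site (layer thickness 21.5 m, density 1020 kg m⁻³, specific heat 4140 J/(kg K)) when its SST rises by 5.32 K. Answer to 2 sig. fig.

4.8×10^8

Areal heat capacity C = ρ c_p D = 1020 × 4140 × 21.5 = 9.08×10^7 J m⁻² K⁻¹.
ΔQ = C ΔT = 9.08×10^7 × 5.32 = 4.83×10^8 J/m².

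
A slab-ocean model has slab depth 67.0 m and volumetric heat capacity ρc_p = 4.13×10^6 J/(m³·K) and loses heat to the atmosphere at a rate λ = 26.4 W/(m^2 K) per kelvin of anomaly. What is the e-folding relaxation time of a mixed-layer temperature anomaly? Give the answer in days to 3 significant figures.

121 days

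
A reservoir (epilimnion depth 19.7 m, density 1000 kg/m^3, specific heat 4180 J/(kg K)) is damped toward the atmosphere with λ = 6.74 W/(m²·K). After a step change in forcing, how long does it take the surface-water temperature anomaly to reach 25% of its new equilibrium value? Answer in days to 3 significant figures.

40.7 days

Areal heat capacity C = ρ c_p D = 1000 × 4180 × 19.7 = 8.23×10^7 J m⁻² K⁻¹.
τ = C / λ = 8.23×10^7 / 6.74 = 1.22×10^7 s.
Fraction reached: 1 − e^(−t/τ) = 0.25 ⇒ t = −τ ln(1 − 0.25) = τ × 0.288.
t = 3.51×10^6 s = 40.7 days.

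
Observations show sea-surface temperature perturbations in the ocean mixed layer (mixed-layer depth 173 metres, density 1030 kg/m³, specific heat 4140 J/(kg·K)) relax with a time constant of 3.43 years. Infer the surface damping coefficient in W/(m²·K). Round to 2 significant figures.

6.8

Areal heat capacity C = ρ c_p D = 1030 × 4140 × 173 = 7.38×10^8 J m⁻² K⁻¹.
τ = 3.43 years = 1.08×10^8 s.
λ = C / τ = 7.38×10^8 / 1.08×10^8 = 6.82 W/(m²·K).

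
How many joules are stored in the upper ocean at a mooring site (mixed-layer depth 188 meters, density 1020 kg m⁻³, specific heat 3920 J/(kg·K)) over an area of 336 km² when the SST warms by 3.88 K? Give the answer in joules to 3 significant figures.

Areal heat capacity C = ρ c_p D = 1020 × 3920 × 188 = 7.52×10^8 J m⁻² K⁻¹.
Heat per unit area: q = C ΔT = 7.52×10^8 × 3.88 = 2.92×10^9 J/m².
Total heat: Q = q × A = 2.92×10^9 × (336 × 10⁶ m²) = 9.80×10^17 J.

9.80×10^17 J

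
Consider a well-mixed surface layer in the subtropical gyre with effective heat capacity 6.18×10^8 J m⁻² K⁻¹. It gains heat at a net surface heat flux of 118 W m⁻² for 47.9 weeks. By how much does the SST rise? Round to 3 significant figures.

5.53 K

Areal heat capacity C = 6.18×10^8 J m⁻² K⁻¹ (given).
Net heat input Q = F Δt = 118 × (47.9 weeks × 6.048×10^5 s/week) = 3.42×10^9 J/m².
ΔT = Q / C = 3.42×10^9 / 6.18×10^8 = 5.53 K.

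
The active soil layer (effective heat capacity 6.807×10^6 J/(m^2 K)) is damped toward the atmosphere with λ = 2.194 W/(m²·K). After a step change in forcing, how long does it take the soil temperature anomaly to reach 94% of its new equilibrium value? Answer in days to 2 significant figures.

100 days

Areal heat capacity C = 6.807×10^6 J/(m^2 K) (given).
τ = C / λ = 6.81×10^6 / 2.194 = 3.10×10^6 s.
Fraction reached: 1 − e^(−t/τ) = 0.94 ⇒ t = −τ ln(1 − 0.94) = τ × 2.81.
t = 8.73×10^6 s = 101 days.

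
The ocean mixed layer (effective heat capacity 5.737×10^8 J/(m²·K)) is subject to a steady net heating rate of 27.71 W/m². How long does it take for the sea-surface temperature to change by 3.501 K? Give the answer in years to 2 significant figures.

Areal heat capacity C = 5.737×10^8 J/(m²·K) (given).
Time required: Δt = C ΔT / F = 5.74×10^8 × 3.501 / 27.71 = 7.25×10^7 s.
In years: 7.25×10^7 s / (3.156×10^7 s/year) = 2.30 years.

2.3 years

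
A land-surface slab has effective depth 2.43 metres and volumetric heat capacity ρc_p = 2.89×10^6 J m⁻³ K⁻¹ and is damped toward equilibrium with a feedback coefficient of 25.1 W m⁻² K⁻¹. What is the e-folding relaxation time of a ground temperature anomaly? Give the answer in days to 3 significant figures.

3.24 days

Areal heat capacity C = ρc_p × D = 2.89×10^6 × 2.43 = 7.02×10^6 J/(m²·K).
Relaxation time τ = C / λ = 7.02×10^6 / 25.1 = 2.80×10^5 s.
In days: 2.80×10^5 s / (86400 s/day) = 3.24 days.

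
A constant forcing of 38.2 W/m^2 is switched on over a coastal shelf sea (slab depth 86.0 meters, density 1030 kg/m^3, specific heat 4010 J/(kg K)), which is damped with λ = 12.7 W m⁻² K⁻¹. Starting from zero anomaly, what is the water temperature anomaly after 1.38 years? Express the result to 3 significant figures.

2.37 K

Areal heat capacity C = ρ c_p D = 1030 × 4010 × 86.0 = 3.55×10^8 J m⁻² K⁻¹.
τ = C / λ = 3.55×10^8 / 12.7 = 2.80×10^7 s.
Equilibrium anomaly ΔT_eq = F / λ = 38.2 / 12.7 = 3.01 K.
t = 1.38 years = 4.35×10^7 s, so t/τ = 1.56.
ΔT(t) = ΔT_eq (1 − e^(−t/τ)) = 3.01 × (1 − e^−1.56) = 2.37 K.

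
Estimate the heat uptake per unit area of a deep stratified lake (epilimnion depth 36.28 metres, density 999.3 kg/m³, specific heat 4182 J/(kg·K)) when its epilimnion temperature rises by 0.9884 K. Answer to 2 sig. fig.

Areal heat capacity C = ρ c_p D = 999.3 × 4182 × 36.28 = 1.52×10^8 J/(m^2 K).
ΔQ = C ΔT = 1.52×10^8 × 0.9884 = 1.50×10^8 J/m².

1.5×10^8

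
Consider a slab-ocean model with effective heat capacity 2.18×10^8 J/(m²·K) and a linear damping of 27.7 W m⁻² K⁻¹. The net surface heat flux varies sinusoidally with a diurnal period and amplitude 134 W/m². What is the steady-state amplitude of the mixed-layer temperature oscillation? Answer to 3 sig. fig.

0.00845 K

Areal heat capacity C = 2.18×10^8 J/(m²·K) (given).
Angular frequency ω = 2π / T = 2π / 86400 s = 7.27×10^-5 s⁻¹.
√((Cω)² + λ²) = √((15900)² + 27.7²) = 15900 W/(m²·K).
Amplitude A = F₀ / √((Cω)²+λ²) = 134 / 15900 = 0.00845 K.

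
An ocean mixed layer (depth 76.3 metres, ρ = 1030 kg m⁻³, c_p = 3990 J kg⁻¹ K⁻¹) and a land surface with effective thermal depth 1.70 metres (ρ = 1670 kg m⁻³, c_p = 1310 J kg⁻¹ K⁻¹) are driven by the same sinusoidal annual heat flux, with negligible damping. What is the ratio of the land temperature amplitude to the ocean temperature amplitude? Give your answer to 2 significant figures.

C_ocean = 1030 × 3990 × 76.3 = 3.14×10^8 J/(m²·K).
C_land = 1670 × 1310 × 1.70 = 3.72×10^6 J/(m²·K).
Undamped amplitude ∝ 1/C, so A_land/A_ocean = C_ocean/C_land = 84.3.

84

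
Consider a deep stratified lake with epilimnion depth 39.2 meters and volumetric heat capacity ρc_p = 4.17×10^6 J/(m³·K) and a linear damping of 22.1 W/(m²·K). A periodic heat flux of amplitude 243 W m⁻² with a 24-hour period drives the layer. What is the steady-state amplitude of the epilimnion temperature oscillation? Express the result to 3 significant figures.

0.0204 K

Areal heat capacity C = ρc_p × D = 4.17×10^6 × 39.2 = 1.63×10^8 J/(m²·K).
Angular frequency ω = 2π / T = 2π / 86400 s = 7.27×10^-5 s⁻¹.
√((Cω)² + λ²) = √((11900)² + 22.1²) = 11900 W/(m²·K).
Amplitude A = F₀ / √((Cω)²+λ²) = 243 / 11900 = 0.0204 K.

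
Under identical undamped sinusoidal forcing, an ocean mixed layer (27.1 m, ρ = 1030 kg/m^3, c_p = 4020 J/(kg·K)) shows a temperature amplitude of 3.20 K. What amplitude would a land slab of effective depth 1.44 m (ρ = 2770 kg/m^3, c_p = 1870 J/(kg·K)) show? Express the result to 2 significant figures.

48 K

C_ocean = 1.12×10^8 J/(m²·K); C_land = 7.46×10^6 J/(m²·K).
A ∝ 1/C ⇒ A_land = A_ocean × C_ocean/C_land = 3.20 × 15.0 = 48.1 K.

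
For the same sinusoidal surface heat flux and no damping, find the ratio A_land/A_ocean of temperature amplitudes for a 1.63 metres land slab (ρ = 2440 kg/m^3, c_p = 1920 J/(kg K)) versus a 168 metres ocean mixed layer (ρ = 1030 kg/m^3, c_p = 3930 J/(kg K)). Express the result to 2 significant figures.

89

C_ocean = 1030 × 3930 × 168 = 6.80×10^8 J/(m²·K).
C_land = 2440 × 1920 × 1.63 = 7.64×10^6 J/(m²·K).
Undamped amplitude ∝ 1/C, so A_land/A_ocean = C_ocean/C_land = 89.1.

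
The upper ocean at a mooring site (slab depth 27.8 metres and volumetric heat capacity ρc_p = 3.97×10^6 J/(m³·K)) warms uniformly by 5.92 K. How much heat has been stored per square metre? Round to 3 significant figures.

6.53×10^8

Areal heat capacity C = ρc_p × D = 3.97×10^6 × 27.8 = 1.10×10^8 J/(m²·K).
ΔQ = C ΔT = 1.10×10^8 × 5.92 = 6.53×10^8 J/m².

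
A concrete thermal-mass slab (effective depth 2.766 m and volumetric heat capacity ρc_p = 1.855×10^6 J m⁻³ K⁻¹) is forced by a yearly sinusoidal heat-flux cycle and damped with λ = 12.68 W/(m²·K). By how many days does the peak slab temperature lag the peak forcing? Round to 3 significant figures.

Areal heat capacity C = ρc_p × D = 1.855×10^6 × 2.766 = 5.13×10^6 J/(m^2 K).
ω = 2π / 3.15×10^7 s = 1.99×10^-7 s⁻¹.
Phase lag φ = arctan(Cω/λ) = arctan(1.02/12.68) = 0.0804 rad.
Time lag = φ / ω = 0.0804 / 1.99×10^-7 = 4.04×10^5 s = 4.67 days.

4.67 days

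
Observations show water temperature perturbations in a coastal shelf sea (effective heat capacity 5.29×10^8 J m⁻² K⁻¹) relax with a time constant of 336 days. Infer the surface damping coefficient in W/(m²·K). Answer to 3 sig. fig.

Areal heat capacity C = 5.29×10^8 J m⁻² K⁻¹ (given).
τ = 336 days = 2.90×10^7 s.
λ = C / τ = 5.29×10^8 / 2.90×10^7 = 18.2 W/(m²·K).

18.2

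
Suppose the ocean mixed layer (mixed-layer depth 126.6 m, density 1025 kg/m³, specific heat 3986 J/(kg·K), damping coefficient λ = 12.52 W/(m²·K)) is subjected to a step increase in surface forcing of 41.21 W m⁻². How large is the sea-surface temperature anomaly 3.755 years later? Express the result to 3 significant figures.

Areal heat capacity C = ρ c_p D = 1025 × 3986 × 126.6 = 5.17×10^8 J m⁻² K⁻¹.
τ = C / λ = 5.17×10^8 / 12.52 = 4.13×10^7 s.
Equilibrium anomaly ΔT_eq = F / λ = 41.21 / 12.52 = 3.29 K.
t = 3.755 years = 1.18×10^8 s, so t/τ = 2.87.
ΔT(t) = ΔT_eq (1 − e^(−t/τ)) = 3.29 × (1 − e^−2.87) = 3.10 K.

3.10 K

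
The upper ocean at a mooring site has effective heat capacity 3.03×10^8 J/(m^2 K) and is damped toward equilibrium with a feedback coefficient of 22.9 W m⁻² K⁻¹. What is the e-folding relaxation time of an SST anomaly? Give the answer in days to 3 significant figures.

Areal heat capacity C = 3.03×10^8 J/(m^2 K) (given).
Relaxation time τ = C / λ = 3.03×10^8 / 22.9 = 1.32×10^7 s.
In days: 1.32×10^7 s / (86400 s/day) = 153 days.

153 days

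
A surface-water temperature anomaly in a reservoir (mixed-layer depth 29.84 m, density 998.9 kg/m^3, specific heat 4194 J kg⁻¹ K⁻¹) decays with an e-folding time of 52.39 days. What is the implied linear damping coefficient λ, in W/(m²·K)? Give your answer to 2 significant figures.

28

Areal heat capacity C = ρ c_p D = 998.9 × 4194 × 29.84 = 1.25×10^8 J m⁻² K⁻¹.
τ = 52.39 days = 4.53×10^6 s.
λ = C / τ = 1.25×10^8 / 4.53×10^6 = 27.6 W/(m²·K).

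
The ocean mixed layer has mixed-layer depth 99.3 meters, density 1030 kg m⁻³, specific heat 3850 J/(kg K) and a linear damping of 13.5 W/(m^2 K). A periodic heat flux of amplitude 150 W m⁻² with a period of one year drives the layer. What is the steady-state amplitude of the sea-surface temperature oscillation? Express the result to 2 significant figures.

1.9 K

Areal heat capacity C = ρ c_p D = 1030 × 3850 × 99.3 = 3.94×10^8 J/(m²·K).
Angular frequency ω = 2π / T = 2π / 3.15×10^7 s = 1.99×10^-7 s⁻¹.
√((Cω)² + λ²) = √((78.5)² + 13.5²) = 79.6 W/(m²·K).
Amplitude A = F₀ / √((Cω)²+λ²) = 150 / 79.6 = 1.88 K.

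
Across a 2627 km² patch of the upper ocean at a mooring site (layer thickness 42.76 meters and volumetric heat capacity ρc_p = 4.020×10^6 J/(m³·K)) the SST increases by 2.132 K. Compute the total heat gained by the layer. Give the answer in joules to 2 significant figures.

9.6×10^17 J

Areal heat capacity C = ρc_p × D = 4.020×10^6 × 42.76 = 1.72×10^8 J m⁻² K⁻¹.
Heat per unit area: q = C ΔT = 1.72×10^8 × 2.132 = 3.66×10^8 J/m².
Total heat: Q = q × A = 3.66×10^8 × (2627 × 10⁶ m²) = 9.63×10^17 J.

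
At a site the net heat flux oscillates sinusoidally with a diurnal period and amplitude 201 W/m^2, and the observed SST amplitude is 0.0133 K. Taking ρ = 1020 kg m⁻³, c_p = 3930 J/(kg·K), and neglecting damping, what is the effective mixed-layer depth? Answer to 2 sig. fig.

52 m

ω = 2π / 86400 s = 7.27×10^-5 s⁻¹.
Required C = F₀ / (A ω) = 201 / (0.0133 × 7.27×10^-5) = 2.08×10^8 J/(m²·K).
D = C / (ρ c_p) = 2.08×10^8 / (1020 × 3930) = 51.8 m.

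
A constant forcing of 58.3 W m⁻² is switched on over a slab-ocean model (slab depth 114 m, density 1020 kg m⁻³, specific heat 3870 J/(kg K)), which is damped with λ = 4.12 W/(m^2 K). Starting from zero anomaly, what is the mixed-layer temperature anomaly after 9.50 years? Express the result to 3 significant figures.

13.2 K

Areal heat capacity C = ρ c_p D = 1020 × 3870 × 114 = 4.50×10^8 J m⁻² K⁻¹.
τ = C / λ = 4.50×10^8 / 4.12 = 1.09×10^8 s.
Equilibrium anomaly ΔT_eq = F / λ = 58.3 / 4.12 = 14.2 K.
t = 9.50 years = 3.00×10^8 s, so t/τ = 2.74.
ΔT(t) = ΔT_eq (1 − e^(−t/τ)) = 14.2 × (1 − e^−2.74) = 13.2 K.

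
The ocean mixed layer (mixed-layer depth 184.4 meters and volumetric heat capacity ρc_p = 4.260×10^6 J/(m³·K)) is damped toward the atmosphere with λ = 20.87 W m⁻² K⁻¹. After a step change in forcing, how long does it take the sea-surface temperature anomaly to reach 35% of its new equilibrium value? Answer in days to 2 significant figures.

Areal heat capacity C = ρc_p × D = 4.260×10^6 × 184.4 = 7.86×10^8 J/(m²·K).
τ = C / λ = 7.86×10^8 / 20.87 = 3.76×10^7 s.
Fraction reached: 1 − e^(−t/τ) = 0.35 ⇒ t = −τ ln(1 − 0.35) = τ × 0.431.
t = 1.62×10^7 s = 188 days.

190 days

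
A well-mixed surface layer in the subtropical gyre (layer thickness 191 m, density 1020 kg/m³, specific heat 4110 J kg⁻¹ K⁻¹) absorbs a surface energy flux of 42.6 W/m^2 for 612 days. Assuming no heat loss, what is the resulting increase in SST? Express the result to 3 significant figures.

Areal heat capacity C = ρ c_p D = 1020 × 4110 × 191 = 8.01×10^8 J/(m²·K).
Net heat input Q = F Δt = 42.6 × (612 days × 86400 s/day) = 2.25×10^9 J/m².
ΔT = Q / C = 2.25×10^9 / 8.01×10^8 = 2.81 K.

2.81 K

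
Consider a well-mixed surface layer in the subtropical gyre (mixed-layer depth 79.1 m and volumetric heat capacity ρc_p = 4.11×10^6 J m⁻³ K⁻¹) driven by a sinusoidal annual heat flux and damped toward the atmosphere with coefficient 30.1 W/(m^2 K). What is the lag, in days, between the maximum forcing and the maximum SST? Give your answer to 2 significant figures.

Areal heat capacity C = ρc_p × D = 4.11×10^6 × 79.1 = 3.25×10^8 J/(m^2 K).
ω = 2π / 3.15×10^7 s = 1.99×10^-7 s⁻¹.
Phase lag φ = arctan(Cω/λ) = arctan(64.8/30.1) = 1.14 rad.
Time lag = φ / ω = 1.14 / 1.99×10^-7 = 5.70×10^6 s = 66.0 days.

66 days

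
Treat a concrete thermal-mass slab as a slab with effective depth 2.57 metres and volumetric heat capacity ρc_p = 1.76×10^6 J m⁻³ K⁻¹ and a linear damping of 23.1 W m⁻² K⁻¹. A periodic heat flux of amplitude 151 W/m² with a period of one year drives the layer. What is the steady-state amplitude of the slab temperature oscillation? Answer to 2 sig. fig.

6.5 K

Areal heat capacity C = ρc_p × D = 1.76×10^6 × 2.57 = 4.52×10^6 J m⁻² K⁻¹.
Angular frequency ω = 2π / T = 2π / 3.15×10^7 s = 1.99×10^-7 s⁻¹.
√((Cω)² + λ²) = √((0.901)² + 23.1²) = 23.1 W/(m²·K).
Amplitude A = F₀ / √((Cω)²+λ²) = 151 / 23.1 = 6.53 K.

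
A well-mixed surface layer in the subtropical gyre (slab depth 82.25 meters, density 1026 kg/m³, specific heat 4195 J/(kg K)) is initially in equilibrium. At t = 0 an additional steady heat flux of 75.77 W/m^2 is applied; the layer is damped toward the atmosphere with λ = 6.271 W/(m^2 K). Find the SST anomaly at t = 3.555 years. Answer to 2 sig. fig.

Areal heat capacity C = ρ c_p D = 1026 × 4195 × 82.25 = 3.54×10^8 J/(m^2 K).
τ = C / λ = 3.54×10^8 / 6.271 = 5.65×10^7 s.
Equilibrium anomaly ΔT_eq = F / λ = 75.77 / 6.271 = 12.1 K.
t = 3.555 years = 1.12×10^8 s, so t/τ = 1.99.
ΔT(t) = ΔT_eq (1 − e^(−t/τ)) = 12.1 × (1 − e^−1.99) = 10.4 K.

10 K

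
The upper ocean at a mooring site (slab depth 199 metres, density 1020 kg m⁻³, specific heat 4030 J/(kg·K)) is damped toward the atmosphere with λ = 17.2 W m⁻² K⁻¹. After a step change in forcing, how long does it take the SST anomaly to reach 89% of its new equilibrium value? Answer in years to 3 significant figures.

Areal heat capacity C = ρ c_p D = 1020 × 4030 × 199 = 8.18×10^8 J/(m²·K).
τ = C / λ = 8.18×10^8 / 17.2 = 4.76×10^7 s.
Fraction reached: 1 − e^(−t/τ) = 0.89 ⇒ t = −τ ln(1 − 0.89) = τ × 2.21.
t = 1.05×10^8 s = 3.33 years.

3.33 years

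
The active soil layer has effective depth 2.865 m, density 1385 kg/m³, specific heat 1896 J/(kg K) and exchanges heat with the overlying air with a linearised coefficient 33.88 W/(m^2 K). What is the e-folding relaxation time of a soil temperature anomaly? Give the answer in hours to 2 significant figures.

Areal heat capacity C = ρ c_p D = 1385 × 1896 × 2.865 = 7.52×10^6 J m⁻² K⁻¹.
Relaxation time τ = C / λ = 7.52×10^6 / 33.88 = 2.22×10^5 s.
In hours: 2.22×10^5 s / (3600 s/hour) = 61.7 hours.

62 hours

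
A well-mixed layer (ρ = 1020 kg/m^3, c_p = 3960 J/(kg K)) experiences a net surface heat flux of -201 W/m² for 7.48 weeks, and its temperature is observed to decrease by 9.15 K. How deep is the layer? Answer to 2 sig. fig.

25 m

Heat input Q = F Δt = -201 × 4.52×10^6 s = -9.09×10^8 J/m².
Required areal heat capacity C = Q / ΔT = 9.94×10^7 J/(m²·K).
Depth D = C / (ρ c_p) = 9.94×10^7 / (1020 × 3960) = 24.6 m.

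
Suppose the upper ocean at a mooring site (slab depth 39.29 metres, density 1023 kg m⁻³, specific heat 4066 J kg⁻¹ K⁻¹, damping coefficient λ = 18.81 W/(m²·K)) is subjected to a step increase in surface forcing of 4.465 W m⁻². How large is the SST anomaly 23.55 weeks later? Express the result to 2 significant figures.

Areal heat capacity C = ρ c_p D = 1023 × 4066 × 39.29 = 1.63×10^8 J/(m²·K).
τ = C / λ = 1.63×10^8 / 18.81 = 8.69×10^6 s.
Equilibrium anomaly ΔT_eq = F / λ = 4.465 / 18.81 = 0.237 K.
t = 23.55 weeks = 1.42×10^7 s, so t/τ = 1.64.
ΔT(t) = ΔT_eq (1 − e^(−t/τ)) = 0.237 × (1 − e^−1.64) = 0.191 K.

0.19 K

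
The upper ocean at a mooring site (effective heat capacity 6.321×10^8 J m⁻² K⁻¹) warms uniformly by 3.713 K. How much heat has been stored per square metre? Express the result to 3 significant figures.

2.35×10^9

Areal heat capacity C = 6.321×10^8 J m⁻² K⁻¹ (given).
ΔQ = C ΔT = 6.32×10^8 × 3.713 = 2.35×10^9 J/m².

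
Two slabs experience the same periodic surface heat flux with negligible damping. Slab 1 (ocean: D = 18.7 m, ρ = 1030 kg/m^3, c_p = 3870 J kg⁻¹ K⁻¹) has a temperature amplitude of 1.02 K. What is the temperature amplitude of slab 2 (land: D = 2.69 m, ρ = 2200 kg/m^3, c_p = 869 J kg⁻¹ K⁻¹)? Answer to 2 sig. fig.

C_ocean = 7.45×10^7 J/(m²·K); C_land = 5.14×10^6 J/(m²·K).
A ∝ 1/C ⇒ A_land = A_ocean × C_ocean/C_land = 1.02 × 14.5 = 14.8 K.

15 K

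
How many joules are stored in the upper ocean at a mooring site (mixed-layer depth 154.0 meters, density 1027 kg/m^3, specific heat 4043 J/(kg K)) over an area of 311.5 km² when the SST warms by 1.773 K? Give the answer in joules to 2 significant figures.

Areal heat capacity C = ρ c_p D = 1027 × 4043 × 154.0 = 6.39×10^8 J/(m^2 K).
Heat per unit area: q = C ΔT = 6.39×10^8 × 1.773 = 1.13×10^9 J/m².
Total heat: Q = q × A = 1.13×10^9 × (311.5 × 10⁶ m²) = 3.53×10^17 J.

3.5×10^17 J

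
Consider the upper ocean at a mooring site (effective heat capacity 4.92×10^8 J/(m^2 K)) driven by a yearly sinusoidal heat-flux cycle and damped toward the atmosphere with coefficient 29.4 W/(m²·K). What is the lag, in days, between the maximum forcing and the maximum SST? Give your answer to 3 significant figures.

Areal heat capacity C = 4.92×10^8 J/(m^2 K) (given).
ω = 2π / 3.15×10^7 s = 1.99×10^-7 s⁻¹.
Phase lag φ = arctan(Cω/λ) = arctan(98.0/29.4) = 1.28 rad.
Time lag = φ / ω = 1.28 / 1.99×10^-7 = 6.42×10^6 s = 74.3 days.

74.3 days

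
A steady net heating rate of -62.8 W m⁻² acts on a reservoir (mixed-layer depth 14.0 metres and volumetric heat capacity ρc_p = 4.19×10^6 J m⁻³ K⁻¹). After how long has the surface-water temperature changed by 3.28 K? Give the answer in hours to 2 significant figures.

850 hours

Areal heat capacity C = ρc_p × D = 4.19×10^6 × 14.0 = 5.87×10^7 J/(m^2 K).
Time required: Δt = C ΔT / F = 5.87×10^7 × -3.28 / -62.8 = 3.06×10^6 s.
In hours: 3.06×10^6 s / (3600 s/hour) = 851 hours.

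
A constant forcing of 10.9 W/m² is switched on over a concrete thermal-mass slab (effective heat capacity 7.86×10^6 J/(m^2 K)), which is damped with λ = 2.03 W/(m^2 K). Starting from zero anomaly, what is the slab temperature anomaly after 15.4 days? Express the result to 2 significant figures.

Areal heat capacity C = 7.86×10^6 J/(m^2 K) (given).
τ = C / λ = 7.86×10^6 / 2.03 = 3.87×10^6 s.
Equilibrium anomaly ΔT_eq = F / λ = 10.9 / 2.03 = 5.37 K.
t = 15.4 days = 1.33×10^6 s, so t/τ = 0.344.
ΔT(t) = ΔT_eq (1 − e^(−t/τ)) = 5.37 × (1 − e^−0.344) = 1.56 K.

1.6 K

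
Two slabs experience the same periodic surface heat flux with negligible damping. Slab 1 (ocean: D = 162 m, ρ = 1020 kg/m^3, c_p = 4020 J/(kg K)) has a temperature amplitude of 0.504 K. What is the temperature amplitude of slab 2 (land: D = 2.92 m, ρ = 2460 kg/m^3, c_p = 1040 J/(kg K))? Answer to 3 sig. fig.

44.8 K

C_ocean = 6.64×10^8 J/(m²·K); C_land = 7.47×10^6 J/(m²·K).
A ∝ 1/C ⇒ A_land = A_ocean × C_ocean/C_land = 0.504 × 88.9 = 44.8 K.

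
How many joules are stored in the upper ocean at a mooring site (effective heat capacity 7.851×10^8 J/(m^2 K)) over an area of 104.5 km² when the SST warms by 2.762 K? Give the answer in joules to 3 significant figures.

2.27×10^17 J

Areal heat capacity C = 7.851×10^8 J/(m^2 K) (given).
Heat per unit area: q = C ΔT = 7.85×10^8 × 2.762 = 2.17×10^9 J/m².
Total heat: Q = q × A = 2.17×10^9 × (104.5 × 10⁶ m²) = 2.27×10^17 J.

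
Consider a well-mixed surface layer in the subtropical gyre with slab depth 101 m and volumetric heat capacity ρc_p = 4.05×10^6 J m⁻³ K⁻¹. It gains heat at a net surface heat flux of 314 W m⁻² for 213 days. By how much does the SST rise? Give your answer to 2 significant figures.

Areal heat capacity C = ρc_p × D = 4.05×10^6 × 101 = 4.09×10^8 J/(m²·K).
Net heat input Q = F Δt = 314 × (213 days × 86400 s/day) = 5.78×10^9 J/m².
ΔT = Q / C = 5.78×10^9 / 4.09×10^8 = 14.1 K.

14 K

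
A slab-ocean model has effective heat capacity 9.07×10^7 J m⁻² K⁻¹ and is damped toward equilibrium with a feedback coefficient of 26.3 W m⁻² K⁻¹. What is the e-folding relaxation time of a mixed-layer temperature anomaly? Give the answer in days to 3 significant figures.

39.9 days

Areal heat capacity C = 9.07×10^7 J m⁻² K⁻¹ (given).
Relaxation time τ = C / λ = 9.07×10^7 / 26.3 = 3.45×10^6 s.
In days: 3.45×10^6 s / (86400 s/day) = 39.9 days.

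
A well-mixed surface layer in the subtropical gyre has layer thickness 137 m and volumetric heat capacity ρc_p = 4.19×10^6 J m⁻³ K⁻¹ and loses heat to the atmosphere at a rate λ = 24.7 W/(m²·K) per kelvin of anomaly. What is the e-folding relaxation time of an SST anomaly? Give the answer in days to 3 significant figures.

269 days

Areal heat capacity C = ρc_p × D = 4.19×10^6 × 137 = 5.74×10^8 J m⁻² K⁻¹.
Relaxation time τ = C / λ = 5.74×10^8 / 24.7 = 2.32×10^7 s.
In days: 2.32×10^7 s / (86400 s/day) = 269 days.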